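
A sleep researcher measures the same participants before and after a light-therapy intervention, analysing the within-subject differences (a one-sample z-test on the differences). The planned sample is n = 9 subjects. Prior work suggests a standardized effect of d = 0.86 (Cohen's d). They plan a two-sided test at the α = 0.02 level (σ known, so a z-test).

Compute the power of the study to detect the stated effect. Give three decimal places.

Power ≈ 0.600

Noncentrality parameter: λ = d·√n = 0.86 × √9 = 2.5800
Two-sided α = 0.02 → critical value z_{0.01} = 2.326.
Power = Φ(λ − 2.326) + Φ(−λ − 2.326) = Φ(0.254) + Φ(-4.906) = 0.6001 + 0.0000 = 0.6001.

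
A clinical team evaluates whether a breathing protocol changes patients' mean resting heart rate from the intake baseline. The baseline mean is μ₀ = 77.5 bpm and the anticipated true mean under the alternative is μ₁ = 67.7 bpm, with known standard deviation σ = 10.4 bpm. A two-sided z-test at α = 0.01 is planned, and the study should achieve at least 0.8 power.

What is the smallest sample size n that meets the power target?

Standardized effect: d = |μ₁ − μ₀| / σ = |67.7 − 77.5| / 10.4 = 0.9423
For power 0.8 need Φ(δ − z_{0.005}) = 0.8, so δ = z_{0.005} + z_{0.20} = 2.576 + 0.842 = 3.417.
(The Φ(−δ − z_{α/2}) term is vanishingly small for δ > 0 and is dropped in the standard sample-size formula.)
δ = d·√n ⇒ n = (δ/d)² = (3.417 / 0.9423)² = 13.15.
Round up to the next whole unit.

n = 14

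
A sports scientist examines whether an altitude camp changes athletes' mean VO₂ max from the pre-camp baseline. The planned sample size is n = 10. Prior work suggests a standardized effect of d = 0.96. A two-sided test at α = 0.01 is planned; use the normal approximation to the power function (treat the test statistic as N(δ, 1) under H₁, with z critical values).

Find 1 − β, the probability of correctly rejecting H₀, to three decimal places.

Noncentrality parameter: δ = d·√n = 0.96 × √10 = 3.0358
Two-sided α = 0.01 → critical value z_{0.005} = 2.576.
Power = Φ(δ − 2.576) + Φ(−δ − 2.576) = Φ(0.460) + Φ(-5.612) = 0.6772 + 0.0000 = 0.6772.

Power ≈ 0.677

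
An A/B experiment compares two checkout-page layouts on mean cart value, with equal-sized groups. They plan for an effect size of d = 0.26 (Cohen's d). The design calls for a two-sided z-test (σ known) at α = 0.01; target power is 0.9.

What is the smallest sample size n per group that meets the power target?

n = 441 per group

For power 0.9 need Φ(δ − z_{0.005}) = 0.9, so δ = z_{0.005} + z_{0.10} = 2.576 + 1.282 = 3.857.
(Ignoring the negligible lower-tail rejection probability gives the usual closed-form inversion.)
δ = d·√(n/2) ⇒ n = 2(δ/d)² = 2 × (3.857 / 0.26)² = 440.22.
Round up to the next whole unit.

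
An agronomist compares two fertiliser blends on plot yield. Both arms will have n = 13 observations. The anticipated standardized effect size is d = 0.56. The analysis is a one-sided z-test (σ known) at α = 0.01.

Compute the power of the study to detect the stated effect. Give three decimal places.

Power ≈ 0.184

Noncentrality parameter: δ = d·√(n/2) = 0.56 × √(13/2) = 1.4277
Critical value for a one-sided test at α = 0.01: z_α = 2.326.
Power = Φ(δ − 2.326) = Φ(-0.899) = 0.1844.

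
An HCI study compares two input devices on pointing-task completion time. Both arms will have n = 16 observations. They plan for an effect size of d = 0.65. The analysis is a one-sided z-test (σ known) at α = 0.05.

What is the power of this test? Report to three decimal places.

Noncentrality parameter: δ = d·√(n/2) = 0.65 × √(16/2) = 1.8385
One-sided α = 0.05 → critical value z_{0.05} = 1.645.
Power = P(Z > 1.645 − δ) = Φ(0.194) = 0.5768.

Power ≈ 0.577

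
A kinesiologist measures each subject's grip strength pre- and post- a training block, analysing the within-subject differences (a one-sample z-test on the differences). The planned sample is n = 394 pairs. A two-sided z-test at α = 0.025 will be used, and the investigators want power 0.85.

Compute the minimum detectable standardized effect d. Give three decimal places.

d ≈ 0.165

Required noncentrality: δ = z_{0.0125} + z_{0.15} = 2.241 + 1.036 = 3.278.
(Lower-tail contribution to power is negligible for δ > 0.)
δ = d·√n ⇒ d = δ/√n = 3.278/√394 = 0.1651.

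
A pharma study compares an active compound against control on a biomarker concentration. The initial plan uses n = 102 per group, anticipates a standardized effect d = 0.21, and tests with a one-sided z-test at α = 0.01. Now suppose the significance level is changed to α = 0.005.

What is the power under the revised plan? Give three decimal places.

δ = d·√(n/2) = 0.21 × √(102/2) = 1.4997 (unchanged). New critical value: z_{0.005} = 2.576.
Revised power = Φ(δ − 2.576) = Φ(-1.076) = 0.1409.

Power ≈ 0.141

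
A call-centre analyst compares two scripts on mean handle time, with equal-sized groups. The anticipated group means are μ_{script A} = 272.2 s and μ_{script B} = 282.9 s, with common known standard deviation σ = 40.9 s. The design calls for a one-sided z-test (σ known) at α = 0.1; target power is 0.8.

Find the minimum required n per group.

Standardized effect: d = |μ_{script A} − μ_{script B}| / σ = |272.2 − 282.9| / 40.9 = 0.2616
For power 0.8 need Φ(δ − z_{0.1}) = 0.8, so δ = z_{0.1} + z_{0.20} = 1.282 + 0.842 = 2.123.
δ = d·√(n/2) ⇒ n = 2(δ/d)² = 2 × (2.123 / 0.2616)² = 131.73.
Rounding up, n = 132 per group.

n = 132 per group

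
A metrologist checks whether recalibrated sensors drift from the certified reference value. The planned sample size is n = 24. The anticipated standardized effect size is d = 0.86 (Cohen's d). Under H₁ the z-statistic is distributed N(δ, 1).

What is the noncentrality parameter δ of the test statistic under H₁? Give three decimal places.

δ = d·√n = 0.86 × √24 = 4.2131

δ ≈ 4.213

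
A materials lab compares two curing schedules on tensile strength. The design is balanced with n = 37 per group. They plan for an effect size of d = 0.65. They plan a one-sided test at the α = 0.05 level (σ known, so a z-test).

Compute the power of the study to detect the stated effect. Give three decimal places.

Noncentrality parameter: δ = d·√(n/2) = 0.65 × √(37/2) = 2.7958
One-sided α = 0.05 → critical value z_{0.05} = 1.645.
Power = P(Z > 1.645 − δ) = Φ(1.151) = 0.8751.

Power ≈ 0.875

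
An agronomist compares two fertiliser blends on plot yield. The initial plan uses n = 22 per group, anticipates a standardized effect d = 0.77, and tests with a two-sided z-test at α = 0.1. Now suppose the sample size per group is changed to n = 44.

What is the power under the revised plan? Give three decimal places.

Power ≈ 0.975

With n = 44 per group: δ = d·√(n/2) = 0.77 × √(44/2) = 3.6116. Critical value z_{0.05} = 1.645.
Revised power = Φ(δ − 1.645) + Φ(−δ − 1.645) = Φ(1.967) + Φ(-5.256) = 0.9754 + 0.0000 = 0.9754.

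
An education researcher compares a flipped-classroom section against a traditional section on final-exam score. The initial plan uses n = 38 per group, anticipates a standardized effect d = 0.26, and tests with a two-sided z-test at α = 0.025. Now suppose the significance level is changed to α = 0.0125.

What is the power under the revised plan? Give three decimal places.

Power ≈ 0.086

δ = d·√(n/2) = 0.26 × √(38/2) = 1.1333 (unchanged). New critical value: z_{0.0063} = 2.498.
Revised power = Φ(δ − 2.498) + Φ(−δ − 2.498) = Φ(-1.364) + Φ(-3.631) = 0.0862 + 0.0001 = 0.0864.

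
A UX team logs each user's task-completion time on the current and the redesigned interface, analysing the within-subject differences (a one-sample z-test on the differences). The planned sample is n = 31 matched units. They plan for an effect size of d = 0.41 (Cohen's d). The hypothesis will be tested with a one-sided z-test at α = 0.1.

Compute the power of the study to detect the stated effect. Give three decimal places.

Power ≈ 0.842

Noncentrality parameter: δ = d·√n = 0.41 × √31 = 2.2828
Critical value for a one-sided test at α = 0.1: z_α = 1.282.
Power = P(Z > 1.282 − δ) = Φ(1.001) = 0.8416.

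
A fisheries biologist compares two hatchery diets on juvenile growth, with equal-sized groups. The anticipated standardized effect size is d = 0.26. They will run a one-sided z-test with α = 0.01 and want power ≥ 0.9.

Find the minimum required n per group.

n = 386 per group

For power 0.9 need Φ(δ − z_{0.01}) = 0.9, so δ = z_{0.01} + z_{0.10} = 2.326 + 1.282 = 3.608.
δ = d·√(n/2) ⇒ n = 2(δ/d)² = 2 × (3.608 / 0.26)² = 385.12.
Round up to the next whole unit.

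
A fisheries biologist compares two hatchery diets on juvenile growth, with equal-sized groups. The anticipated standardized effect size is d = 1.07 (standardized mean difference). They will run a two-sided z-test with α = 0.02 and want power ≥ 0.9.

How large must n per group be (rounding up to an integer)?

n = 23 per group

For power 0.9 need Φ(δ − z_{0.01}) = 0.9, so δ = z_{0.01} + z_{0.10} = 2.326 + 1.282 = 3.608.
(For δ > 0 the lower-tail rejection region contributes negligibly to power, so the one-term inversion is standard.)
δ = d·√(n/2) ⇒ n = 2(δ/d)² = 2 × (3.608 / 1.07)² = 22.74.
Rounding up, n = 23 per group.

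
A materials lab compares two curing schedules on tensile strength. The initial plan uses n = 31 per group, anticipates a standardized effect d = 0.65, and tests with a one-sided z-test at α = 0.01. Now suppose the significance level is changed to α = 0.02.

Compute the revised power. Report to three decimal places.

Power ≈ 0.693

δ = d·√(n/2) = 0.65 × √(31/2) = 2.5591 (unchanged). New critical value: z_{0.02} = 2.054.
Revised power = P(Z > 2.054 − δ) = Φ(0.505) = 0.6933.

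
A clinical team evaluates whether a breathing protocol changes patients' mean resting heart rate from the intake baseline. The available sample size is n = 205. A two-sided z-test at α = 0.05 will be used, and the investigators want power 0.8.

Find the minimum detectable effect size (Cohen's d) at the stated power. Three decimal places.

d ≈ 0.196

Required noncentrality: δ = z_{0.025} + z_{0.20} = 1.960 + 0.842 = 2.802.
(The second rejection-region term Φ(−δ − z_{α/2}) is negligible and dropped.)
δ = d·√n ⇒ d = δ/√n = 2.802/√205 = 0.1957.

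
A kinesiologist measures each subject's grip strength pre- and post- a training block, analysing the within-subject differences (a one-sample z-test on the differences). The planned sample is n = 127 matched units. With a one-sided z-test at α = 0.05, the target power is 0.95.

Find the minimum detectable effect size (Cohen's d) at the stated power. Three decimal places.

Required noncentrality: δ = z_{0.05} + z_{0.05} = 1.645 + 1.645 = 3.290.
δ = d·√n ⇒ d = δ/√n = 3.290/√127 = 0.2919.

d ≈ 0.292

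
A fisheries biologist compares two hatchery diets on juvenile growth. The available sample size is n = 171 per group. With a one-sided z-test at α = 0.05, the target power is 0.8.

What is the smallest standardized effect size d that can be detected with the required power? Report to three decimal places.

d ≈ 0.269

Required noncentrality: δ = z_{0.05} + z_{0.20} = 1.645 + 0.842 = 2.486.
δ = d·√(n/2) ⇒ d = δ/√(n/2) = 2.486/√(171/2) = 0.2689.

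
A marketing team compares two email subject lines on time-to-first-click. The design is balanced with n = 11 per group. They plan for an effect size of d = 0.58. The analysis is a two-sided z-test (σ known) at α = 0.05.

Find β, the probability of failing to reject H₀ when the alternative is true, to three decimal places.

β ≈ 0.725

Noncentrality parameter: δ = d·√(n/2) = 0.58 × √(11/2) = 1.3602
Critical value for a two-sided test at α = 0.05: z_{α/2} = 1.960.
Power = Φ(δ − 1.960) + Φ(−δ − 1.960) = Φ(-0.600) + Φ(-3.320) = 0.2743 + 0.0004 = 0.2748.
Type II error: β = 1 − power = 1 − 0.2748 = 0.7252.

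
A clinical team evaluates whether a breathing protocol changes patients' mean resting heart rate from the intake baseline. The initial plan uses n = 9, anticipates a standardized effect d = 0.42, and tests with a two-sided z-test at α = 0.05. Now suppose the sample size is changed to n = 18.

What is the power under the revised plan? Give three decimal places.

Power ≈ 0.429

With n = 18: δ = d·√n = 0.42 × √18 = 1.7819. Critical value z_{0.025} = 1.960.
Revised power = Φ(δ − 1.960) + Φ(−δ − 1.960) = Φ(-0.178) + Φ(-3.742) = 0.4293 + 0.0001 = 0.4294.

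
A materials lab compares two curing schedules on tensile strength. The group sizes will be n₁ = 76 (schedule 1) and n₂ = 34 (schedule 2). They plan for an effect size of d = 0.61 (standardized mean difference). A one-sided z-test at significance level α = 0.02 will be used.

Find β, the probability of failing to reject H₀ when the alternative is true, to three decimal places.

Noncentrality parameter: λ = d / √(1/n₁ + 1/n₂) = 0.61 / √(1/76 + 1/34) = 2.9565
One-sided α = 0.02 → critical value z_{0.02} = 2.054.
Power = Φ(λ − 2.054) = Φ(0.903) = 0.8167.
Type II error: β = 1 − power = 1 − 0.8167 = 0.1833.

β ≈ 0.183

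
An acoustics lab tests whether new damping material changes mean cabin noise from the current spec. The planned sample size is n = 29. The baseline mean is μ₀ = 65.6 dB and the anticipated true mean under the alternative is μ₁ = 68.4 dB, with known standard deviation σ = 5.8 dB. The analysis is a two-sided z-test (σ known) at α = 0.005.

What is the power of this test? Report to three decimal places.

Standardized effect: d = |μ₁ − μ₀| / σ = |68.4 − 65.6| / 5.8 = 0.4828
Noncentrality parameter: λ = d·√n = 0.4828 × √29 = 2.5997
Two-sided α = 0.005 → critical value z_{0.0025} = 2.807.
Power = Φ(λ − 2.807) + Φ(−λ − 2.807) = Φ(-0.207) + Φ(-5.407) = 0.4179 + 0.0000 = 0.4179.

Power ≈ 0.418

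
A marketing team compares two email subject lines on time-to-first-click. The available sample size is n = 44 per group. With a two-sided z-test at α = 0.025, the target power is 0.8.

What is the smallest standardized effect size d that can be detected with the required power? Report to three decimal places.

Need Φ(δ − 2.241) = 0.8, so δ = 2.241 + 0.842 = 3.083.
(Lower-tail contribution to power is negligible for δ > 0.)
δ = d·√(n/2) ⇒ d = δ/√(n/2) = 3.083/√(44/2) = 0.6573.

d ≈ 0.657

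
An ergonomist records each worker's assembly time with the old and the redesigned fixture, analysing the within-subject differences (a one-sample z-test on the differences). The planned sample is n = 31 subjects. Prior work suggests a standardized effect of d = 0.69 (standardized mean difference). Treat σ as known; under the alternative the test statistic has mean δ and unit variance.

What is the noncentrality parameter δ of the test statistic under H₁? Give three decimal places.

The noncentrality parameter scales effect size by the design's sample-size factor: δ = d·√n = 0.69 × √31 = 3.8418

δ ≈ 3.842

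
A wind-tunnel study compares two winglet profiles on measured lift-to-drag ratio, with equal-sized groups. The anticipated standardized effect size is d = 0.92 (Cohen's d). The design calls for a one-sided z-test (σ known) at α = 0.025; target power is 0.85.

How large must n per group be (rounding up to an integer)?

n = 22 per group

For power 0.85 need Φ(δ − z_{0.025}) = 0.85, so δ = z_{0.025} + z_{0.15} = 1.960 + 1.036 = 2.996.
δ = d·√(n/2) ⇒ n = 2(δ/d)² = 2 × (2.996 / 0.92)² = 21.22.
Round up to the next whole unit.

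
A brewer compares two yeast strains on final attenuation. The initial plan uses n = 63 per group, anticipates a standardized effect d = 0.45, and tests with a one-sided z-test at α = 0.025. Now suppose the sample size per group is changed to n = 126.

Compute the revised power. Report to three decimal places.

With n = 126 per group: δ = d·√(n/2) = 0.45 × √(126/2) = 3.5718. Critical value z_{0.025} = 1.960.
Revised power = Φ(δ − 1.960) = Φ(1.612) = 0.9465.

Power ≈ 0.946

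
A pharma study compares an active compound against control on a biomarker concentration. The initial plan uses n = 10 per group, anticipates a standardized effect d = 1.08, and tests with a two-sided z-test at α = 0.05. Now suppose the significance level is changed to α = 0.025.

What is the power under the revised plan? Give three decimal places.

Power ≈ 0.569

δ = d·√(n/2) = 1.08 × √(10/2) = 2.4150 (unchanged). New critical value: z_{0.0125} = 2.241.
Revised power = Φ(δ − 2.241) + Φ(−δ − 2.241) = Φ(0.174) + Φ(-4.656) = 0.5689 + 0.0000 = 0.5689.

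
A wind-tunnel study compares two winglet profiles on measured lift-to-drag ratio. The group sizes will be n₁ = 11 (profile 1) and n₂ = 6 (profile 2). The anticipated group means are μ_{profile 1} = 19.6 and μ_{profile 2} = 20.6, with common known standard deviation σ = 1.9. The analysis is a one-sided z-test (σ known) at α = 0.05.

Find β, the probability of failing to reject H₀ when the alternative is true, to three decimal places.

β ≈ 0.728

Standardized effect: d = |μ_{profile 1} − μ_{profile 2}| / σ = |19.6 − 20.6| / 1.9 = 0.5263
Noncentrality parameter: δ = d / √(1/n₁ + 1/n₂) = 0.5263 / √(1/11 + 1/6) = 1.0370
One-sided α = 0.05 → critical value z_{0.05} = 1.645.
Power = Φ(δ − 1.645) = Φ(-0.608) = 0.2717.
Type II error: β = 1 − power = 1 − 0.2717 = 0.7283.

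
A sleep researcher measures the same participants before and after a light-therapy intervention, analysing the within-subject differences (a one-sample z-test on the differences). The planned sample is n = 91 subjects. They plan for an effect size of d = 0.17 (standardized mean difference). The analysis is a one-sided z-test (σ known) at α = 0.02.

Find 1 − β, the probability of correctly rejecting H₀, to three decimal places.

Power ≈ 0.333

Noncentrality parameter: δ = d·√n = 0.17 × √91 = 1.6217
Critical value for a one-sided test at α = 0.02: z_α = 2.054.
Power = Φ(δ − 2.054) = Φ(-0.432) = 0.3329.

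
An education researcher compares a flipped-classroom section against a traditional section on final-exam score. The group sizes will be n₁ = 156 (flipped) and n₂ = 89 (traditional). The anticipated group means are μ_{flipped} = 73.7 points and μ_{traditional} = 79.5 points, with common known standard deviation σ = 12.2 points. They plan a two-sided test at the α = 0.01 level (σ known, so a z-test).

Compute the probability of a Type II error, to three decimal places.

β ≈ 0.158

Standardized effect: d = |μ_{flipped} − μ_{traditional}| / σ = |73.7 − 79.5| / 12.2 = 0.4754
Noncentrality parameter: δ = d / √(1/n₁ + 1/n₂) = 0.4754 / √(1/156 + 1/89) = 3.5788
Two-sided α = 0.01 → critical value z_{0.005} = 2.576.
Power = Φ(δ − 2.576) + Φ(−δ − 2.576) = Φ(1.003) + Φ(-6.155) = 0.8421 + 0.0000 = 0.8421.
Type II error: β = 1 − power = 1 − 0.8421 = 0.1579.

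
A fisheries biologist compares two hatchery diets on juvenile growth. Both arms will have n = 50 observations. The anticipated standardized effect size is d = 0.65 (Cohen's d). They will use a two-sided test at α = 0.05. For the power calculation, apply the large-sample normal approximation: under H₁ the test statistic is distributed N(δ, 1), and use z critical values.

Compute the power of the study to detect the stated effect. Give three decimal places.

Noncentrality parameter: δ = d·√(n/2) = 0.65 × √(50/2) = 3.2500
Critical value for a two-sided test at α = 0.05: z_{α/2} = 1.960.
Power = Φ(δ − 1.960) + Φ(−δ − 1.960) = Φ(1.290) + Φ(-5.210) = 0.9015 + 0.0000 = 0.9015.

Power ≈ 0.901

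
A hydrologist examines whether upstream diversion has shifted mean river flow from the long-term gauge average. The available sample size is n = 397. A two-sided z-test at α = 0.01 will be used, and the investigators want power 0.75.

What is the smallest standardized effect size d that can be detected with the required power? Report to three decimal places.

Need Φ(δ − 2.576) = 0.75, so δ = 2.576 + 0.674 = 3.250.
(Lower-tail contribution to power is negligible for δ > 0.)
δ = d·√n ⇒ d = δ/√n = 3.250/√397 = 0.1631.

d ≈ 0.163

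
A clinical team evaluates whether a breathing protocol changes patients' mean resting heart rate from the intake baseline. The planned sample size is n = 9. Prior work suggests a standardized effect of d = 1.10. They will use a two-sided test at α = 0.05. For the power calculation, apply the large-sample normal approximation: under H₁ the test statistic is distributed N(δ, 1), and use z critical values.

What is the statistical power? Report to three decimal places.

Noncentrality parameter: δ = d·√n = 1.10 × √9 = 3.3000
Critical value for a two-sided test at α = 0.05: z_{α/2} = 1.960.
Power = Φ(δ − 1.960) + Φ(−δ − 1.960) = Φ(1.340) + Φ(-5.260) = 0.9099 + 0.0000 = 0.9099.

Power ≈ 0.910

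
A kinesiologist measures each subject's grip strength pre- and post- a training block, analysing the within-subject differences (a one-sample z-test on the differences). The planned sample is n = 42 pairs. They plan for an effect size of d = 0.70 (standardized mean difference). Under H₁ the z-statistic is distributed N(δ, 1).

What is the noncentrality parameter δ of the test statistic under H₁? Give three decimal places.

The noncentrality parameter scales effect size by the design's sample-size factor: δ = d·√n = 0.70 × √42 = 4.5365

δ ≈ 4.537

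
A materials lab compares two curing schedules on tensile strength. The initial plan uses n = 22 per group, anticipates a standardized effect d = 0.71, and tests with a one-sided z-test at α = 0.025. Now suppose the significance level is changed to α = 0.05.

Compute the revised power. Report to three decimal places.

δ = d·√(n/2) = 0.71 × √(22/2) = 2.3548 (unchanged). New critical value: z_{0.05} = 1.645.
Revised power = Φ(δ − 1.645) = Φ(0.710) = 0.7611.

Power ≈ 0.761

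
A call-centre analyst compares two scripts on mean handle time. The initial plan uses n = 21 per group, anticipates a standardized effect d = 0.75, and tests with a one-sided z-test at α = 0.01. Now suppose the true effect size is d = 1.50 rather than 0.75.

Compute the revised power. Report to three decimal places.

Power ≈ 0.994

With d = 1.50: δ = d·√(n/2) = 1.50 × √(21/2) = 4.8606. Critical value z_{0.01} = 2.326.
Revised power = Φ(δ − 2.326) = Φ(2.534) = 0.9944.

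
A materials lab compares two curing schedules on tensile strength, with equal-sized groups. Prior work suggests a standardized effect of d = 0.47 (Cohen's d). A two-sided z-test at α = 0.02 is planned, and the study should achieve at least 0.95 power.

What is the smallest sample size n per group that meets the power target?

n = 143 per group

Set Φ(δ − 2.326) = 0.95; then δ − 2.326 = Φ⁻¹(0.95) = 1.645, giving δ = 3.971.
(The Φ(−δ − z_{α/2}) term is vanishingly small for δ > 0 and is dropped in the standard sample-size formula.)
δ = d·√(n/2) ⇒ n = 2(δ/d)² = 2 × (3.971 / 0.47)² = 142.78.
Round up to the next whole unit.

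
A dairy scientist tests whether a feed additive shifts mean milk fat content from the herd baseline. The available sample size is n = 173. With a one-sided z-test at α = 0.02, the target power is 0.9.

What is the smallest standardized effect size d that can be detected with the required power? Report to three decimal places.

d ≈ 0.254

Need Φ(δ − 2.054) = 0.9, so δ = 2.054 + 1.282 = 3.335.
δ = d·√n ⇒ d = δ/√n = 3.335/√173 = 0.2536.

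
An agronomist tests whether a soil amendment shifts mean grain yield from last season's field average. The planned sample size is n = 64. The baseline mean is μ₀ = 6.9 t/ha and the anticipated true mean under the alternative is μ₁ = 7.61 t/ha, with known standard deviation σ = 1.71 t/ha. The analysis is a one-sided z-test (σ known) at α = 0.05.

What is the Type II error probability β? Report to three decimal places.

Standardized effect: d = |μ₁ − μ₀| / σ = |7.61 − 6.9| / 1.71 = 0.4152
Noncentrality parameter: δ = d·√n = 0.4152 × √64 = 3.3216
One-sided α = 0.05 → critical value z_{0.05} = 1.645.
Power = Φ(δ − 1.645) = Φ(1.677) = 0.9532.
Type II error: β = 1 − power = 1 − 0.9532 = 0.0468.

β ≈ 0.047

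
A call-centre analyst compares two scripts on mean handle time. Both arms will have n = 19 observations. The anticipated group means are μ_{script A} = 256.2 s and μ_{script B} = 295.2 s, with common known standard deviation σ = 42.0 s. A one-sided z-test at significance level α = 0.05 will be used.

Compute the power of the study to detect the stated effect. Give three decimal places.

Standardized effect: d = |μ_{script A} − μ_{script B}| / σ = |256.2 − 295.2| / 42.0 = 0.9286
Noncentrality parameter: δ = d·√(n/2) = 0.9286 × √(19/2) = 2.8620
Critical value for a one-sided test at α = 0.05: z_α = 1.645.
Power = Φ(δ − 1.645) = Φ(1.217) = 0.8882.

Power ≈ 0.888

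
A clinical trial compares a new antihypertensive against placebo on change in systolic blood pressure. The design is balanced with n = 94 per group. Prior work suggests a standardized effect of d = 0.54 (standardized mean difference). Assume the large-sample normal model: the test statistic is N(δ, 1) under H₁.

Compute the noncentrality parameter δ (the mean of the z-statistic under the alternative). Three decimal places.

The noncentrality parameter scales effect size by the design's sample-size factor: δ = d·√(n/2) = 0.54 × √(94/2) = 3.7021

δ ≈ 3.702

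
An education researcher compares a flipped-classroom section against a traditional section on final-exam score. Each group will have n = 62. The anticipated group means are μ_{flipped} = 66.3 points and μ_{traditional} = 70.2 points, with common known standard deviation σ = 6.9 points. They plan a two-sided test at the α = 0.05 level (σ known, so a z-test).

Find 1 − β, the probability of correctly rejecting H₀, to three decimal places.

Power ≈ 0.882

Standardized effect: d = |μ_{flipped} − μ_{traditional}| / σ = |66.3 − 70.2| / 6.9 = 0.5652
Noncentrality parameter: δ = d·√(n/2) = 0.5652 × √(62/2) = 3.1470
Two-sided α = 0.05 → critical value z_{0.025} = 1.960.
Power = Φ(δ − 1.960) + Φ(−δ − 1.960) = Φ(1.187) + Φ(-5.107) = 0.8824 + 0.0000 = 0.8824.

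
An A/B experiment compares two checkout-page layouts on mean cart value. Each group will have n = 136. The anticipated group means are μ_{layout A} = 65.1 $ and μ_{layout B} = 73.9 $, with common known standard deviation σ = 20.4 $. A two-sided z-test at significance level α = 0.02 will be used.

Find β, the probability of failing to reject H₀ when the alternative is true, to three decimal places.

β ≈ 0.109

Standardized effect: d = |μ_{layout A} − μ_{layout B}| / σ = |65.1 − 73.9| / 20.4 = 0.4314
Noncentrality parameter: δ = d·√(n/2) = 0.4314 × √(136/2) = 3.5572
Two-sided α = 0.02 → critical value z_{0.01} = 2.326.
Power = Φ(δ − 2.326) + Φ(−δ − 2.326) = Φ(1.231) + Φ(-5.884) = 0.8908 + 0.0000 = 0.8908.
Type II error: β = 1 − power = 1 − 0.8908 = 0.1092.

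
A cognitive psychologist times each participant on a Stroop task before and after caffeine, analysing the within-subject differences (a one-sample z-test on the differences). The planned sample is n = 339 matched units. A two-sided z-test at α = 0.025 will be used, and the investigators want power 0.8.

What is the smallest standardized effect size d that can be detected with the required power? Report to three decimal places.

Required noncentrality: δ = z_{0.0125} + z_{0.20} = 2.241 + 0.842 = 3.083.
(Lower-tail contribution to power is negligible for δ > 0.)
δ = d·√n ⇒ d = δ/√n = 3.083/√339 = 0.1674.

d ≈ 0.167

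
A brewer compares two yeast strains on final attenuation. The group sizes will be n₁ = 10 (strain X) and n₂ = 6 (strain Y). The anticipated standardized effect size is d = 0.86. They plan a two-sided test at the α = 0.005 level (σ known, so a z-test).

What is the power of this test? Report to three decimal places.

Noncentrality parameter: δ = d / √(1/n₁ + 1/n₂) = 0.86 / √(1/10 + 1/6) = 1.6654
Critical value for a two-sided test at α = 0.005: z_{α/2} = 2.807.
Power = Φ(δ − 2.807) + Φ(−δ − 2.807) = Φ(-1.142) + Φ(-4.472) = 0.1268 + 0.0000 = 0.1268.

Power ≈ 0.127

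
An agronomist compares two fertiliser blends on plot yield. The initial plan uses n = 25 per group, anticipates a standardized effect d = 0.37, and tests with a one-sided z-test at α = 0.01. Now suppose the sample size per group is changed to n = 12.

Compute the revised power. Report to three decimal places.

Power ≈ 0.078

With n = 12 per group: δ = d·√(n/2) = 0.37 × √(12/2) = 0.9063. Critical value z_{0.01} = 2.326.
Revised power = P(Z > 2.326 − δ) = Φ(-1.420) = 0.0778.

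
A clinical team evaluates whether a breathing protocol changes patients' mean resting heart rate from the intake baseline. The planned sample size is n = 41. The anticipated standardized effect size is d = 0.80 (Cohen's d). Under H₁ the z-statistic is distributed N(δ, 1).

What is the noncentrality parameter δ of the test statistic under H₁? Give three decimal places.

δ ≈ 5.122

The noncentrality parameter scales effect size by the design's sample-size factor: δ = d·√n = 0.80 × √41 = 5.1225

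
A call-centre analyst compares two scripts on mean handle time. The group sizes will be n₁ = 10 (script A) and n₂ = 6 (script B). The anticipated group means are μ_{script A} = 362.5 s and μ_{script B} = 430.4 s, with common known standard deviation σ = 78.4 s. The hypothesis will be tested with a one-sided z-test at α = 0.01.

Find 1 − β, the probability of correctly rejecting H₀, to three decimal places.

Power ≈ 0.258

Standardized effect: d = |μ_{script A} − μ_{script B}| / σ = |362.5 − 430.4| / 78.4 = 0.8661
Noncentrality parameter: δ = d / √(1/n₁ + 1/n₂) = 0.8661 / √(1/10 + 1/6) = 1.6771
Critical value for a one-sided test at α = 0.01: z_α = 2.326.
Power = P(Z > 2.326 − δ) = Φ(-0.649) = 0.2581.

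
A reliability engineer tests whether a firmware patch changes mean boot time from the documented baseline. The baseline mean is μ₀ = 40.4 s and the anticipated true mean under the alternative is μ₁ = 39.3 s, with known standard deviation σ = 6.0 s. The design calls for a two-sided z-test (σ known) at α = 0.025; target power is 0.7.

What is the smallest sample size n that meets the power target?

Standardized effect: d = |μ₁ − μ₀| / σ = |39.3 − 40.4| / 6.0 = 0.1833
Set Φ(δ − 2.241) = 0.7; then δ − 2.241 = Φ⁻¹(0.7) = 0.524, giving δ = 2.766.
(Ignoring the negligible lower-tail rejection probability gives the usual closed-form inversion.)
δ = d·√n ⇒ n = (δ/d)² = (2.766 / 0.1833)² = 227.59.
Rounding up, n = 228.

n = 228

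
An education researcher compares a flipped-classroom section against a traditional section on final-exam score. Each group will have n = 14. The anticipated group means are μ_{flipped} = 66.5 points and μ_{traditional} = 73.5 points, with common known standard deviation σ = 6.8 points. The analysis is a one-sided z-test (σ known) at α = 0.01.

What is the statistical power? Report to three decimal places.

Standardized effect: d = |μ_{flipped} − μ_{traditional}| / σ = |66.5 − 73.5| / 6.8 = 1.0294
Noncentrality parameter: δ = d·√(n/2) = 1.0294 × √(14/2) = 2.7236
One-sided α = 0.01 → critical value z_{0.01} = 2.326.
Power = P(Z > 2.326 − δ) = Φ(0.397) = 0.6544.

Power ≈ 0.654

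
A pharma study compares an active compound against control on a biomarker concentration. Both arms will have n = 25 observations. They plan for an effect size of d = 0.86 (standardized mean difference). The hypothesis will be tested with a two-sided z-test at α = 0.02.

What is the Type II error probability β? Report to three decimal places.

β ≈ 0.238

Noncentrality parameter: δ = d·√(n/2) = 0.86 × √(25/2) = 3.0406
Critical value for a two-sided test at α = 0.02: z_{α/2} = 2.326.
Power = Φ(δ − 2.326) + Φ(−δ − 2.326) = Φ(0.714) + Φ(-5.367) = 0.7625 + 0.0000 = 0.7625.
Type II error: β = 1 − power = 1 − 0.7625 = 0.2375.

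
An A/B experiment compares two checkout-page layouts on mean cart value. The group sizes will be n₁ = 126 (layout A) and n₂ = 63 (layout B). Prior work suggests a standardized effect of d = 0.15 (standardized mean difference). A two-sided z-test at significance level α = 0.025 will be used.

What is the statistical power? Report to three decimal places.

Noncentrality parameter: δ = d / √(1/n₁ + 1/n₂) = 0.15 / √(1/126 + 1/63) = 0.9721
Critical value for a two-sided test at α = 0.025: z_{α/2} = 2.241.
Power = Φ(δ − 2.241) + Φ(−δ − 2.241) = Φ(-1.269) + Φ(-3.214) = 0.1022 + 0.0007 = 0.1028.

Power ≈ 0.103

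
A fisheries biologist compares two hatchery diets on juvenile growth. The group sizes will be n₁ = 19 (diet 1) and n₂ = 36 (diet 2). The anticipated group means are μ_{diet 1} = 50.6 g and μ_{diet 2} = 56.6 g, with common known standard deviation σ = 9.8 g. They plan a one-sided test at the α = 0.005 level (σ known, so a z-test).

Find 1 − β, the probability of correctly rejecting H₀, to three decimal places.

Power ≈ 0.338

Standardized effect: d = |μ_{diet 1} − μ_{diet 2}| / σ = |50.6 − 56.6| / 9.8 = 0.6122
Noncentrality parameter: δ = d / √(1/n₁ + 1/n₂) = 0.6122 / √(1/19 + 1/36) = 2.1591
One-sided α = 0.005 → critical value z_{0.005} = 2.576.
Power = P(Z > 2.576 − δ) = Φ(-0.417) = 0.3384.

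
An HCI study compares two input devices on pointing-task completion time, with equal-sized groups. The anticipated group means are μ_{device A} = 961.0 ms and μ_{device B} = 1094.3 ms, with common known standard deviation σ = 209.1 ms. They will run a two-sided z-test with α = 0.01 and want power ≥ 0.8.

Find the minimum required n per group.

n = 58 per group

Standardized effect: d = |μ_{device A} − μ_{device B}| / σ = |961.0 − 1094.3| / 209.1 = 0.6375
For power 0.8 need Φ(δ − z_{0.005}) = 0.8, so δ = z_{0.005} + z_{0.20} = 2.576 + 0.842 = 3.417.
(The Φ(−δ − z_{α/2}) term is vanishingly small for δ > 0 and is dropped in the standard sample-size formula.)
δ = d·√(n/2) ⇒ n = 2(δ/d)² = 2 × (3.417 / 0.6375)² = 57.48.
Round up to the next whole unit.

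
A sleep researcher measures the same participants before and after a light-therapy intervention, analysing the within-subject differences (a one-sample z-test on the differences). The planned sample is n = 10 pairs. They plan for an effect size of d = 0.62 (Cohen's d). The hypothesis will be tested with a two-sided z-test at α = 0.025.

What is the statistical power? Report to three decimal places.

Noncentrality parameter: δ = d·√n = 0.62 × √10 = 1.9606
Critical value for a two-sided test at α = 0.025: z_{α/2} = 2.241.
Power = Φ(δ − 2.241) + Φ(−δ − 2.241) = Φ(-0.281) + Φ(-4.202) = 0.3894 + 0.0000 = 0.3894.

Power ≈ 0.389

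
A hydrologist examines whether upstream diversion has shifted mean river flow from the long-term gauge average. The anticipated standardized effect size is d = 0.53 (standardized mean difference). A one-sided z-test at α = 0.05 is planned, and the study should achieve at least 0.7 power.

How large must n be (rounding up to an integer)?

n = 17

For power 0.7 need Φ(δ − z_{0.05}) = 0.7, so δ = z_{0.05} + z_{0.30} = 1.645 + 0.524 = 2.169.
δ = d·√n ⇒ n = (δ/d)² = (2.169 / 0.53)² = 16.75.
Round up to the next whole unit.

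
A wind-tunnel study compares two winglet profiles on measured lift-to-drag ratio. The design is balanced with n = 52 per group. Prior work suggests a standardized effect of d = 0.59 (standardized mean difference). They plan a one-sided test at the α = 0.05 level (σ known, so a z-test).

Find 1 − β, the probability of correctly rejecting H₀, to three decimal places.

Power ≈ 0.914

Noncentrality parameter: δ = d·√(n/2) = 0.59 × √(52/2) = 3.0084
One-sided α = 0.05 → critical value z_{0.05} = 1.645.
Power = P(Z > 1.645 − δ) = Φ(1.364) = 0.9136.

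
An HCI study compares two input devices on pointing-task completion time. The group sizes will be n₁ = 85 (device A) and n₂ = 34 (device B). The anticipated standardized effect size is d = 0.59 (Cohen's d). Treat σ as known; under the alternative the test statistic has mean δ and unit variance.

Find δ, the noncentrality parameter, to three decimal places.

δ ≈ 2.908

The noncentrality parameter scales effect size by the design's sample-size factor: δ = d / √(1/n₁ + 1/n₂) = 0.59 / √(1/85 + 1/34) = 2.9076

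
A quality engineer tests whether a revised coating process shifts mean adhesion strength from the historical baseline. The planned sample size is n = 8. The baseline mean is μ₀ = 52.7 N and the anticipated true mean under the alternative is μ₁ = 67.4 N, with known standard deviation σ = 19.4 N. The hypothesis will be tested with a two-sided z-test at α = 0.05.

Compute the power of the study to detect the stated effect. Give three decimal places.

Power ≈ 0.573

Standardized effect: d = |μ₁ − μ₀| / σ = |67.4 − 52.7| / 19.4 = 0.7577
Noncentrality parameter: δ = d·√n = 0.7577 × √8 = 2.1432
Two-sided α = 0.05 → critical value z_{0.025} = 1.960.
Power = Φ(δ − 1.960) + Φ(−δ − 1.960) = Φ(0.183) + Φ(-4.103) = 0.5727 + 0.0000 = 0.5727.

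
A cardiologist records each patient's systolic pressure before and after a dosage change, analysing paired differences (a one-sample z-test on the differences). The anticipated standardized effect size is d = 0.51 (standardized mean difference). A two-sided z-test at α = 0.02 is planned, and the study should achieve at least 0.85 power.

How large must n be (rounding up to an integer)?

n = 44

Set Φ(δ − 2.326) = 0.85; then δ − 2.326 = Φ⁻¹(0.85) = 1.036, giving δ = 3.363.
(The Φ(−δ − z_{α/2}) term is vanishingly small for δ > 0 and is dropped in the standard sample-size formula.)
δ = d·√n ⇒ n = (δ/d)² = (3.363 / 0.51)² = 43.48.
Round up to the next whole unit.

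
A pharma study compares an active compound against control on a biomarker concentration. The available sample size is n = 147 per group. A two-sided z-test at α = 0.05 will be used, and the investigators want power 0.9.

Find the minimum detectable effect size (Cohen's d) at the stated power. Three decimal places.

Need Φ(δ − 1.960) = 0.9, so δ = 1.960 + 1.282 = 3.242.
(Lower-tail contribution to power is negligible for δ > 0.)
δ = d·√(n/2) ⇒ d = δ/√(n/2) = 3.242/√(147/2) = 0.3781.

d ≈ 0.378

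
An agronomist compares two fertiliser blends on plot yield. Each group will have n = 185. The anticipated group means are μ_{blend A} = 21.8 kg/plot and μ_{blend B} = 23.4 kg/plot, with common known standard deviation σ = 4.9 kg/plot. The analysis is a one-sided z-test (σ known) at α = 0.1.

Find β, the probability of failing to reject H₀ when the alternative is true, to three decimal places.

β ≈ 0.032

Standardized effect: d = |μ_{blend A} − μ_{blend B}| / σ = |21.8 − 23.4| / 4.9 = 0.3265
Noncentrality parameter: δ = d·√(n/2) = 0.3265 × √(185/2) = 3.1405
Critical value for a one-sided test at α = 0.1: z_α = 1.282.
Power = Φ(δ − 1.282) = Φ(1.859) = 0.9685.
Type II error: β = 1 − power = 1 − 0.9685 = 0.0315.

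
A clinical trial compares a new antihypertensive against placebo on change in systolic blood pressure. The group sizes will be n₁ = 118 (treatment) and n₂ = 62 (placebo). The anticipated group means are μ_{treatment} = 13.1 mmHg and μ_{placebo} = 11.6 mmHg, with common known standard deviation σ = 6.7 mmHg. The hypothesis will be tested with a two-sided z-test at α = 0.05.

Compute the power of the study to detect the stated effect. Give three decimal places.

Power ≈ 0.297

Standardized effect: d = |μ_{treatment} − μ_{placebo}| / σ = |13.1 − 11.6| / 6.7 = 0.2239
Noncentrality parameter: δ = d / √(1/n₁ + 1/n₂) = 0.2239 / √(1/118 + 1/62) = 1.4273
Two-sided α = 0.05 → critical value z_{0.025} = 1.960.
Power = Φ(δ − 1.960) + Φ(−δ − 1.960) = Φ(-0.533) + Φ(-3.387) = 0.2971 + 0.0004 = 0.2975.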